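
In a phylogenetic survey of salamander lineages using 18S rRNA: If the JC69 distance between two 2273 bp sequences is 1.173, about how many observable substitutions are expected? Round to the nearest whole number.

1348

Invert JC69: p = (3/4)(1 − e^(−4d/3)) = 0.75 × (1 − e^(-1.564)) = 0.75 × (1 − 0.209297) = 0.593027.
Expected differing sites = pL ≈ 0.593027 × 2273 = 1347.950371 ≈ 1348.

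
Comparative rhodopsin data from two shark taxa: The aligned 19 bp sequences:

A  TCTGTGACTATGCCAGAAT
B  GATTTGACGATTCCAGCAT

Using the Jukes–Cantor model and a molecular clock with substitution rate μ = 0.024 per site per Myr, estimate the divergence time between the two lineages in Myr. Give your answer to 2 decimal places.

The sequences differ at 6 of 19 sites (1, 2, 4, 9, 12, 17), so p = 6/19 ≈ 0.315789.
d = −(3/4) ln(1 − 4p/3) = −0.75 ln(1 − 0.421052) = −0.75 ln(0.578948)
  = −0.75 × (-0.546543) = 0.409907 substitutions/site.
Under a molecular clock d = 2μt, so t = d/(2μ) = 0.409907 / (2 × 0.024) = 8.54 Myr.

8.54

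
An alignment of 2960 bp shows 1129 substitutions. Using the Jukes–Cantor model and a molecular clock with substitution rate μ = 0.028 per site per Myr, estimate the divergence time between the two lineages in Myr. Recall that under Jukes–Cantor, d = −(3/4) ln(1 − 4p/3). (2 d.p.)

p = 1129/2960 ≈ 0.381419.
d = −(3/4) ln(1 − 4p/3) = −0.75 ln(1 − 0.508559) = −0.75 ln(0.491441)
  = −0.75 × (-0.710413) = 0.532810 substitutions/site.
Under a molecular clock d = 2μt, so t = d/(2μ) = 0.532810 / (2 × 0.028) = 9.51 Myr.

9.51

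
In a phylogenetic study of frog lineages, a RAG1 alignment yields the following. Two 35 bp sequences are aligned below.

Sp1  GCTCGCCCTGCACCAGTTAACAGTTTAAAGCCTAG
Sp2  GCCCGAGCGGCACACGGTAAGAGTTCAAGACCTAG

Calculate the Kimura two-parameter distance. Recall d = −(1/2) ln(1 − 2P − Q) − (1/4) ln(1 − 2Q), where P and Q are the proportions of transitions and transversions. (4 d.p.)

0.4075

Of 35 sites, 4 differences are transitions and 7 are transversions, so P = 4/35 ≈ 0.114286 and Q = 7/35 = 0.2.
Under the Kimura two-parameter model, d = −½ ln(1 − 2P − Q) − ¼ ln(1 − 2Q).
1 − 2P − Q = 0.571428, giving −½ ln(0.571428) = 0.279808.
1 − 2Q = 0.6, giving −¼ ln(0.6) = 0.127706.
d = 0.279808 + 0.127706 = 0.407514.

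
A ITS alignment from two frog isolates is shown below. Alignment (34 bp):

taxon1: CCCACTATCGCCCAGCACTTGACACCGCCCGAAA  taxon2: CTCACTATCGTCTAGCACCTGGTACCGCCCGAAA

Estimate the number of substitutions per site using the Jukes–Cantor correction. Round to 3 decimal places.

0.201

The sequences differ at 6 of 34 sites (2, 11, 13, 19, 22, 23), so p = 6/34 ≈ 0.176471.
d = −(3/4) ln(1 − 4p/3) = −0.75 ln(1 − 0.235295) = −0.75 ln(0.764705)
  = −0.75 × (-0.268265) = 0.201199 substitutions/site.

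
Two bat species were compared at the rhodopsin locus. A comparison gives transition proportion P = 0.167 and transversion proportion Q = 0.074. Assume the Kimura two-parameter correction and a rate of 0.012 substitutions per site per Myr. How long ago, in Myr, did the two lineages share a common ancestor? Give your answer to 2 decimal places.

12.59

Under the Kimura two-parameter model, d = −½ ln(1 − 2P − Q) − ¼ ln(1 − 2Q).
1 − 2P − Q = 0.592, giving −½ ln(0.592) = 0.262124.
1 − 2Q = 0.852, giving −¼ ln(0.852) = 0.040042.
d = 0.262124 + 0.040042 = 0.302166.
Under a molecular clock d = 2μt, so t = d/(2μ) = 0.302166 / (2 × 0.012) = 12.59 Myr.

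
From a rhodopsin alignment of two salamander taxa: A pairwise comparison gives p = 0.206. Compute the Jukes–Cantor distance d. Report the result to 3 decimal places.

0.241

d = −(3/4) ln(1 − 4p/3) = −0.75 ln(1 − 0.274667) = −0.75 ln(0.725333)
  = −0.75 × (-0.321124) = 0.240843 substitutions/site.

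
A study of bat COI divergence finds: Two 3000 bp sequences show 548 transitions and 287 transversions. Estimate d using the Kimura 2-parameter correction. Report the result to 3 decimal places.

P = 548/3000 ≈ 0.182667 and Q = 287/3000 ≈ 0.095667.
Under the Kimura two-parameter model, d = −½ ln(1 − 2P − Q) − ¼ ln(1 − 2Q).
1 − 2P − Q = 0.538999, giving −½ ln(0.538999) = 0.309021.
1 − 2Q = 0.808666, giving −¼ ln(0.808666) = 0.053092.
d = 0.309021 + 0.053092 = 0.362113.

0.362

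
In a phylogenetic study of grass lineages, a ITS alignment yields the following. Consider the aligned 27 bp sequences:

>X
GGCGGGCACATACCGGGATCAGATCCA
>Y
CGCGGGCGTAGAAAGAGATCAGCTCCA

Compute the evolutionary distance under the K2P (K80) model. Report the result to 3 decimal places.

Of 27 sites, 3 differences are transitions and 5 are transversions, so P = 3/27 ≈ 0.111111 and Q = 5/27 ≈ 0.185185.
Under the Kimura two-parameter model, d = −½ ln(1 − 2P − Q) − ¼ ln(1 − 2Q).
1 − 2P − Q = 0.592593, giving −½ ln(0.592593) = 0.261624.
1 − 2Q = 0.62963, giving −¼ ln(0.62963) = 0.115656.
d = 0.261624 + 0.115656 = 0.377280.

0.377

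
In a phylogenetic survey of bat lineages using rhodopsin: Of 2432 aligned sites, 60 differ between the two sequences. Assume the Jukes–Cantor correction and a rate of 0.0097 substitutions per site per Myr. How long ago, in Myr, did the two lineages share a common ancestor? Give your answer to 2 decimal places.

1.29

p = 60/2432 ≈ 0.024671.
d = −(3/4) ln(1 − 4p/3) = −0.75 ln(1 − 0.032895) = −0.75 ln(0.967105)
  = −0.75 × (-0.033448) = 0.025086 substitutions/site.
Under a molecular clock d = 2μt, so t = d/(2μ) = 0.025086 / (2 × 0.0097) = 1.29 Myr.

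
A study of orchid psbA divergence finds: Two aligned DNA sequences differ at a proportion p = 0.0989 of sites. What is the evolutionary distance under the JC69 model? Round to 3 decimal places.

0.106

d = −(3/4) ln(1 − 4p/3) = −0.75 ln(1 − 0.131867) = −0.75 ln(0.868133)
  = −0.75 × (-0.141410) = 0.106058 substitutions/site.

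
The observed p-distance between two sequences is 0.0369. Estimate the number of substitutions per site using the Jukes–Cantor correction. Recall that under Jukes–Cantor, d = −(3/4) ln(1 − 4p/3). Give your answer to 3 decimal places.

0.038

d = −(3/4) ln(1 − 4p/3) = −0.75 ln(1 − 0.0492) = −0.75 ln(0.9508)
  = −0.75 × (-0.050452) = 0.037839 substitutions/site.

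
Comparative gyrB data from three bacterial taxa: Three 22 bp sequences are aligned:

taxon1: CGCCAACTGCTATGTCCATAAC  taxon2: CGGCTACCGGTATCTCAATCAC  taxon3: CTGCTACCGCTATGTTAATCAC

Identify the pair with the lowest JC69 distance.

taxon2 and taxon3

taxon1–taxon2: 7/22 differ, p = 0.318, d = 0.414.
taxon1–taxon3: 7/22 differ, p = 0.318, d = 0.414.
taxon2–taxon3: 4/22 differ, p = 0.182, d = 0.208.
The smallest distance is between taxon2 and taxon3.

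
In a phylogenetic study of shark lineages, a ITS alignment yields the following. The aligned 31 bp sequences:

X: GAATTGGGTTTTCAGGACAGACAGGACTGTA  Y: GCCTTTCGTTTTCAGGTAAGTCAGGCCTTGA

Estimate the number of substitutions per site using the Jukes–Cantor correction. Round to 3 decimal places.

The sequences differ at 10 of 31 sites (2, 3, 6, 7, 17, 18, 21, 26, 29, 30), so p = 10/31 ≈ 0.322581.
d = −(3/4) ln(1 − 4p/3) = −0.75 ln(1 − 0.430108) = −0.75 ln(0.569892)
  = −0.75 × (-0.562308) = 0.421731 substitutions/site.

0.422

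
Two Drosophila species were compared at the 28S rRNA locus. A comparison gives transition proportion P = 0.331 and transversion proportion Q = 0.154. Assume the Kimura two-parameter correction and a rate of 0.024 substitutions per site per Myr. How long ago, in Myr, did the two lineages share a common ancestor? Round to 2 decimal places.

19.55

Under the Kimura two-parameter model, d = −½ ln(1 − 2P − Q) − ¼ ln(1 − 2Q).
1 − 2P − Q = 0.184, giving −½ ln(0.184) = 0.846410.
1 − 2Q = 0.692, giving −¼ ln(0.692) = 0.092042.
d = 0.846410 + 0.092042 = 0.938452.
Under a molecular clock d = 2μt, so t = d/(2μ) = 0.938452 / (2 × 0.024) = 19.55 Myr.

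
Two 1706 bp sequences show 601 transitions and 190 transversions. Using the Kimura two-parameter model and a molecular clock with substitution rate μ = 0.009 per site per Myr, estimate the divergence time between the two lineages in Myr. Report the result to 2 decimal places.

P = 601/1706 ≈ 0.352286 and Q = 190/1706 ≈ 0.111372.
Under the Kimura two-parameter model, d = −½ ln(1 − 2P − Q) − ¼ ln(1 − 2Q).
1 − 2P − Q = 0.184056, giving −½ ln(0.184056) = 0.846258.
1 − 2Q = 0.777256, giving −¼ ln(0.777256) = 0.062996.
d = 0.846258 + 0.062996 = 0.909254.
Under a molecular clock d = 2μt, so t = d/(2μ) = 0.909254 / (2 × 0.009) = 50.51 Myr.

50.51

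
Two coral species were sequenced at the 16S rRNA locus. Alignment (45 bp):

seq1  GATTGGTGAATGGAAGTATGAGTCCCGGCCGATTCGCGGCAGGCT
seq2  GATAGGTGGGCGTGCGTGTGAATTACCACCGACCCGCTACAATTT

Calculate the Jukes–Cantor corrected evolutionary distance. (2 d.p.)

0.67

The sequences differ at 20 of 45 sites, so p = 20/45 ≈ 0.444444.
d = −(3/4) ln(1 − 4p/3) = −0.75 ln(1 − 0.592592) = −0.75 ln(0.407408)
  = −0.75 × (-0.897940) = 0.673455 substitutions/site.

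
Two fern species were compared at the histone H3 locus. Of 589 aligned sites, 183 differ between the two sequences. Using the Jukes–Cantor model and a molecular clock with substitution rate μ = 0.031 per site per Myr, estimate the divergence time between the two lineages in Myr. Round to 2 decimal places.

6.47

p = 183/589 ≈ 0.310696.
d = −(3/4) ln(1 − 4p/3) = −0.75 ln(1 − 0.414261) = −0.75 ln(0.585739)
  = −0.75 × (-0.534881) = 0.401161 substitutions/site.
Under a molecular clock d = 2μt, so t = d/(2μ) = 0.401161 / (2 × 0.031) = 6.47 Myr.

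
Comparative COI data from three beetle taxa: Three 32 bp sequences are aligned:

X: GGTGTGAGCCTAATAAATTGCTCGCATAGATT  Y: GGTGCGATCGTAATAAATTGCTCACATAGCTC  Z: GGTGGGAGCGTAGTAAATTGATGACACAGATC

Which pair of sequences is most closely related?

X–Y: 6/32 differ, p = 0.188, d = 0.216.
X–Z: 8/32 differ, p = 0.250, d = 0.304.
Y–Z: 7/32 differ, p = 0.219, d = 0.259.
The smallest distance is between X and Y.

X and Y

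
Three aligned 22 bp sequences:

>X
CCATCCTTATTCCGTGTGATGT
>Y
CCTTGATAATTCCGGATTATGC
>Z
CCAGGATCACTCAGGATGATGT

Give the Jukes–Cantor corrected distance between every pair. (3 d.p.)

X–Y: 8/22 sites differ → p ≈ 0.363636, d = −0.75 ln(1 − 0.484848) = 0.497470 ≈ 0.497.
X–Z: 8/22 sites differ → p ≈ 0.363636, d = −0.75 ln(1 − 0.484848) = 0.497470 ≈ 0.497.
Y–Z: 7/22 sites differ → p ≈ 0.318182, d = −0.75 ln(1 − 0.424243) = 0.414052 ≈ 0.414.

d(X,Y) = 0.497, d(X,Z) = 0.497, d(Y,Z) = 0.414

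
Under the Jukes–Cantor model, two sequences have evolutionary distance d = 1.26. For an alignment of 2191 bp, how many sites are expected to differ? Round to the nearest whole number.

1337

Invert JC69: p = (3/4)(1 − e^(−4d/3)) = 0.75 × (1 − e^(-1.68)) = 0.75 × (1 − 0.186374) = 0.610220.
Expected differing sites = pL ≈ 0.610220 × 2191 = 1336.99202 ≈ 1337.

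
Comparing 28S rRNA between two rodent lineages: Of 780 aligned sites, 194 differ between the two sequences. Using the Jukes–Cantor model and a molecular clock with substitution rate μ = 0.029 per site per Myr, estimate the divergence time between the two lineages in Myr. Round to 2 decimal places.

p = 194/780 ≈ 0.248718.
d = −(3/4) ln(1 − 4p/3) = −0.75 ln(1 − 0.331624) = −0.75 ln(0.668376)
  = −0.75 × (-0.402904) = 0.302178 substitutions/site.
Under a molecular clock d = 2μt, so t = d/(2μ) = 0.302178 / (2 × 0.029) = 5.21 Myr.

5.21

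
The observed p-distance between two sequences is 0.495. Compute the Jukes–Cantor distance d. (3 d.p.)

d = −(3/4) ln(1 − 4p/3) = −0.75 ln(1 − 0.66) = −0.75 ln(0.34)
  = −0.75 × (-1.078810) = 0.809108 substitutions/site.

0.809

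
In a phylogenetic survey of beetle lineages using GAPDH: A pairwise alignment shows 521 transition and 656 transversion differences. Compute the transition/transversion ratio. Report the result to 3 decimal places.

0.794

R = 521/656 = 0.794207… ≈ 0.794 (to 3 d.p.).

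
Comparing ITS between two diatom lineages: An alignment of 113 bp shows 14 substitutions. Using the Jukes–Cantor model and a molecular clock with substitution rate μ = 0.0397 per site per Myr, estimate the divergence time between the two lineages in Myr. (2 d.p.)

1.71

p = 14/113 ≈ 0.123894.
d = −(3/4) ln(1 − 4p/3) = −0.75 ln(1 − 0.165192) = −0.75 ln(0.834808)
  = −0.75 × (-0.180554) = 0.135416 substitutions/site.
Under a molecular clock d = 2μt, so t = d/(2μ) = 0.135416 / (2 × 0.0397) = 1.71 Myr.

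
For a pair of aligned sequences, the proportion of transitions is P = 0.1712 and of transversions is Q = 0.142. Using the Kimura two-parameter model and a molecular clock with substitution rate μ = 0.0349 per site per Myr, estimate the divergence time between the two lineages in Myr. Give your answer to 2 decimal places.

Under the Kimura two-parameter model, d = −½ ln(1 − 2P − Q) − ¼ ln(1 − 2Q).
1 − 2P − Q = 0.5156, giving −½ ln(0.5156) = 0.331212.
1 − 2Q = 0.716, giving −¼ ln(0.716) = 0.083519.
d = 0.331212 + 0.083519 = 0.414731.
Under a molecular clock d = 2μt, so t = d/(2μ) = 0.414731 / (2 × 0.0349) = 5.94 Myr.

5.94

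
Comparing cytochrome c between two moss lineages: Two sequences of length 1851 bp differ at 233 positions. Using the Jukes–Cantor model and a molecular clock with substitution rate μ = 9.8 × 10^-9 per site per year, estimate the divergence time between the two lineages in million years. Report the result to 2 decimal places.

p = 233/1851 ≈ 0.125878.
d = −(3/4) ln(1 − 4p/3) = −0.75 ln(1 − 0.167837) = −0.75 ln(0.832163)
  = −0.75 × (-0.183727) = 0.137795 substitutions/site.
Under a molecular clock d = 2μt, so t = d/(2μ) = 0.137795 / (2 × 9.8 × 10^-9) = 7.03 million years.

7.03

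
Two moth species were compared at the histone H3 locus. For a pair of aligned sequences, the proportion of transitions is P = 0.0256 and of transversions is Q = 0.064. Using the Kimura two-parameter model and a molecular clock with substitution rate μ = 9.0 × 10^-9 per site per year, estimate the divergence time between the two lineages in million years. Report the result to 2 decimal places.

Under the Kimura two-parameter model, d = −½ ln(1 − 2P − Q) − ¼ ln(1 − 2Q).
1 − 2P − Q = 0.8848, giving −½ ln(0.8848) = 0.061197.
1 − 2Q = 0.872, giving −¼ ln(0.872) = 0.034241.
d = 0.061197 + 0.034241 = 0.095438.
Under a molecular clock d = 2μt, so t = d/(2μ) = 0.095438 / (2 × 9.0 × 10^-9) = 5.30 million years.

5.30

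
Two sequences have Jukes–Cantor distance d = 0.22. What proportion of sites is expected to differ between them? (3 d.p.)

p = (3/4)(1 − e^(−4d/3)) = 0.75 × (1 − e^(-0.293333)) = 0.75 × (1 − 0.745774) = 0.190670.

0.191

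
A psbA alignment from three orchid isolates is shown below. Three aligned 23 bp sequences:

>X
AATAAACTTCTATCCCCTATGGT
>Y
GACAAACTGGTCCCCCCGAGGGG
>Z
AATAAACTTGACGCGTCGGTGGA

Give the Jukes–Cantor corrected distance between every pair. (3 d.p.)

X–Y: 9/23 sites differ → p ≈ 0.391304, d = −0.75 ln(1 − 0.521739) = 0.553199 ≈ 0.553.
X–Z: 9/23 sites differ → p ≈ 0.391304, d = −0.75 ln(1 − 0.521739) = 0.553199 ≈ 0.553.
Y–Z: 10/23 sites differ → p ≈ 0.434783, d = −0.75 ln(1 − 0.579711) = 0.650110 ≈ 0.650.

d(X,Y) = 0.553, d(X,Z) = 0.553, d(Y,Z) = 0.650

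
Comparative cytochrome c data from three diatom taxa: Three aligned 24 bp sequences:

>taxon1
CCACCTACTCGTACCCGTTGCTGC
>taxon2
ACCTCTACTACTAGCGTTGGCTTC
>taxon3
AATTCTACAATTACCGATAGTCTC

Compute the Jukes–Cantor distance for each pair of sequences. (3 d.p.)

taxon1–taxon2: 10/24 sites differ → p ≈ 0.416667, d = −0.75 ln(1 − 0.555556) = 0.608198 ≈ 0.608.
taxon1–taxon3: 13/24 sites differ → p ≈ 0.541667, d = −0.75 ln(1 − 0.722223) = 0.960702 ≈ 0.961.
taxon2–taxon3: 9/24 sites differ → p = 0.375, d = −0.75 ln(1 − 0.5) = 0.519860 ≈ 0.520.

d(taxon1,taxon2) = 0.608, d(taxon1,taxon3) = 0.961, d(taxon2,taxon3) = 0.520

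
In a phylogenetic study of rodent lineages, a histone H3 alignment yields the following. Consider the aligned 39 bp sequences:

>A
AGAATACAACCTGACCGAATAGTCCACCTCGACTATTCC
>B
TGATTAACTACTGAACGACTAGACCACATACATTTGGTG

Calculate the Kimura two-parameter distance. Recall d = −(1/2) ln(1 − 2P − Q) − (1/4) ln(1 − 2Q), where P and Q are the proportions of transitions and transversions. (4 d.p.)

0.7890

Of 39 sites, 2 differences are transitions and 16 are transversions, so P = 2/39 ≈ 0.051282 and Q = 16/39 ≈ 0.410256.
Under the Kimura two-parameter model, d = −½ ln(1 − 2P − Q) − ¼ ln(1 − 2Q).
1 − 2P − Q = 0.48718, giving −½ ln(0.48718) = 0.359561.
1 − 2Q = 0.179488, giving −¼ ln(0.179488) = 0.429412.
d = 0.359561 + 0.429412 = 0.788973.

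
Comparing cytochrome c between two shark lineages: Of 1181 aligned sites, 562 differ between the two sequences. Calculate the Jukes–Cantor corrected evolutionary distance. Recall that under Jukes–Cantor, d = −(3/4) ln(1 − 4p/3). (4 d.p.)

0.7548

p = 562/1181 ≈ 0.475868.
d = −(3/4) ln(1 − 4p/3) = −0.75 ln(1 − 0.634491) = −0.75 ln(0.365509)
  = −0.75 × (-1.006464) = 0.754848 substitutions/site.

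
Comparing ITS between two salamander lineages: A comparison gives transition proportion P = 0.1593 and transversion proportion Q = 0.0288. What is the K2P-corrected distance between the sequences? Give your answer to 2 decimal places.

0.23

Under the Kimura two-parameter model, d = −½ ln(1 − 2P − Q) − ¼ ln(1 − 2Q).
1 − 2P − Q = 0.6526, giving −½ ln(0.6526) = 0.213395.
1 − 2Q = 0.9424, giving −¼ ln(0.9424) = 0.014831.
d = 0.213395 + 0.014831 = 0.228226.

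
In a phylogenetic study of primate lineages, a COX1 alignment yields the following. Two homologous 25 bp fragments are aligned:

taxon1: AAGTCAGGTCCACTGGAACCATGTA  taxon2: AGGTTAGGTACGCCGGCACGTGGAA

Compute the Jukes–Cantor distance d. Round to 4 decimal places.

The sequences differ at 10 of 25 sites (2, 5, 10, 12, 14, 17, 20, 21, 22, 24), so p = 10/25 = 0.4.
d = −(3/4) ln(1 − 4p/3) = −0.75 ln(1 − 0.533333) = −0.75 ln(0.466667)
  = −0.75 × (-0.762139) = 0.571604 substitutions/site.

0.5716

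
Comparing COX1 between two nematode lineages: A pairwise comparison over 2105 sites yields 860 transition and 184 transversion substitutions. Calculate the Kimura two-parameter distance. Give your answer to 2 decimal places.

1.22

P = 860/2105 ≈ 0.408551 and Q = 184/2105 ≈ 0.087411.
Under the Kimura two-parameter model, d = −½ ln(1 − 2P − Q) − ¼ ln(1 − 2Q).
1 − 2P − Q = 0.095487, giving −½ ln(0.095487) = 1.174383.
1 − 2Q = 0.825178, giving −¼ ln(0.825178) = 0.048039.
d = 1.174383 + 0.048039 = 1.222422.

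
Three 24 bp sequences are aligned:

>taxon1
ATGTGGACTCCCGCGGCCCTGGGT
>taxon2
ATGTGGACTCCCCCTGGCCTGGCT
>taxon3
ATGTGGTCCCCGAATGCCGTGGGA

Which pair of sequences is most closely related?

taxon1–taxon2: 4/24 differ, p = 0.167, d = 0.188.
taxon1–taxon3: 8/24 differ, p = 0.333, d = 0.441.
taxon2–taxon3: 9/24 differ, p = 0.375, d = 0.520.
The smallest distance is between taxon1 and taxon2.

taxon1 and taxon2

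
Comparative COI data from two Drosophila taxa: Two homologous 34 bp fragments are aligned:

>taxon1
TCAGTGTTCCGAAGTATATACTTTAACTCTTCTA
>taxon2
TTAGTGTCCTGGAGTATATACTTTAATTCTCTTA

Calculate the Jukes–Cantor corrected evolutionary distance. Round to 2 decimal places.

0.24

The sequences differ at 7 of 34 sites (2, 8, 10, 12, 27, 31, 32), so p = 7/34 ≈ 0.205882.
d = −(3/4) ln(1 − 4p/3) = −0.75 ln(1 − 0.274509) = −0.75 ln(0.725491)
  = −0.75 × (-0.320907) = 0.240680 substitutions/site.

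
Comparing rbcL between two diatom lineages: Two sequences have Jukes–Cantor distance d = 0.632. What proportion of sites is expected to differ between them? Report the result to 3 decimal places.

p = (3/4)(1 − e^(−4d/3)) = 0.75 × (1 − e^(-0.842667)) = 0.75 × (1 − 0.430561) = 0.427079.

0.427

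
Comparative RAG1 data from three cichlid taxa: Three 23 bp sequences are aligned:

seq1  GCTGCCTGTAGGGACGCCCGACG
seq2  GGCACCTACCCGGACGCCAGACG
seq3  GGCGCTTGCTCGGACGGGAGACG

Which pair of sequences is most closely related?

seq2 and seq3

seq1–seq2: 8/23 differ, p = 0.348, d = 0.467.
seq1–seq3: 9/23 differ, p = 0.391, d = 0.553.
seq2–seq3: 6/23 differ, p = 0.261, d = 0.321.
The smallest distance is between seq2 and seq3.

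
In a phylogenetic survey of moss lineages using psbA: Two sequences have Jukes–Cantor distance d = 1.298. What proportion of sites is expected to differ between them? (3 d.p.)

p = (3/4)(1 − e^(−4d/3)) = 0.75 × (1 − e^(-1.730667)) = 0.75 × (1 − 0.177166) = 0.617126.

0.617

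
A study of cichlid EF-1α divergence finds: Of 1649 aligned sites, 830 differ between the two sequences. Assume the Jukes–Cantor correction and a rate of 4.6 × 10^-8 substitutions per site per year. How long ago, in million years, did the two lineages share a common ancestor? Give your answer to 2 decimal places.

9.07

p = 830/1649 ≈ 0.503335.
d = −(3/4) ln(1 − 4p/3) = −0.75 ln(1 − 0.671113) = −0.75 ln(0.328887)
  = −0.75 × (-1.112041) = 0.834031 substitutions/site.
Under a molecular clock d = 2μt, so t = d/(2μ) = 0.834031 / (2 × 4.6 × 10^-8) = 9.07 million years.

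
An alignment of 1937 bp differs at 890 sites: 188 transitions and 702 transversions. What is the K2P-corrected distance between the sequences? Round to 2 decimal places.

P = 188/1937 ≈ 0.097057 and Q = 702/1937 ≈ 0.362416.
Under the Kimura two-parameter model, d = −½ ln(1 − 2P − Q) − ¼ ln(1 − 2Q).
1 − 2P − Q = 0.44347, giving −½ ln(0.44347) = 0.406563.
1 − 2Q = 0.275168, giving −¼ ln(0.275168) = 0.322593.
d = 0.406563 + 0.322593 = 0.729156.

0.73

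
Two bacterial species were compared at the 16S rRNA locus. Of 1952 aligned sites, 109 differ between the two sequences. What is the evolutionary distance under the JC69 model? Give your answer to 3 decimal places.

0.058

p = 109/1952 ≈ 0.05584.
d = −(3/4) ln(1 − 4p/3) = −0.75 ln(1 − 0.074453) = −0.75 ln(0.925547)
  = −0.75 × (-0.077370) = 0.058028 substitutions/site.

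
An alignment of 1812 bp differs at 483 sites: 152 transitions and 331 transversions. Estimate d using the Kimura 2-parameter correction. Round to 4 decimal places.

0.3294

P = 152/1812 ≈ 0.083885 and Q = 331/1812 ≈ 0.182671.
Under the Kimura two-parameter model, d = −½ ln(1 − 2P − Q) − ¼ ln(1 − 2Q).
1 − 2P − Q = 0.649559, giving −½ ln(0.649559) = 0.215731.
1 − 2Q = 0.634658, giving −¼ ln(0.634658) = 0.113667.
d = 0.215731 + 0.113667 = 0.329398.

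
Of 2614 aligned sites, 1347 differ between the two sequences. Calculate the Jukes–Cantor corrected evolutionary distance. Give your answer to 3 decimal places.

p = 1347/2614 ≈ 0.515302.
d = −(3/4) ln(1 − 4p/3) = −0.75 ln(1 − 0.687069) = −0.75 ln(0.312931)
  = −0.75 × (-1.161773) = 0.871330 substitutions/site.

0.871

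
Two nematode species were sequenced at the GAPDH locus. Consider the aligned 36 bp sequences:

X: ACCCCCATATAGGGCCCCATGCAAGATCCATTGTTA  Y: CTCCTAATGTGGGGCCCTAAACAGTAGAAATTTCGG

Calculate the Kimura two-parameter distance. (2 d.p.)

Of 36 sites, 9 differences are transitions and 9 are transversions, so P = 9/36 = 0.25 and Q = 9/36 = 0.25.
Under the Kimura two-parameter model, d = −½ ln(1 − 2P − Q) − ¼ ln(1 − 2Q).
1 − 2P − Q = 0.25, giving −½ ln(0.25) = 0.693147.
1 − 2Q = 0.5, giving −¼ ln(0.5) = 0.173287.
d = 0.693147 + 0.173287 = 0.866434.

0.87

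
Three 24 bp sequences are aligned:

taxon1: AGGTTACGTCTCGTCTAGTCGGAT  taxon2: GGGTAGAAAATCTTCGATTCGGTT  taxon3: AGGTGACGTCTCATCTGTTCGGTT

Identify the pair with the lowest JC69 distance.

taxon1–taxon2: 11/24 differ, p = 0.458, d = 0.708.
taxon1–taxon3: 5/24 differ, p = 0.208, d = 0.244.
taxon2–taxon3: 10/24 differ, p = 0.417, d = 0.608.
The smallest distance is between taxon1 and taxon3.

taxon1 and taxon3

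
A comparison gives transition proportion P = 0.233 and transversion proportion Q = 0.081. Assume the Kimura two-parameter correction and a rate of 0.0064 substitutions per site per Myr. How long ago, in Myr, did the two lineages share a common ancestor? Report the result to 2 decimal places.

34.38

Under the Kimura two-parameter model, d = −½ ln(1 − 2P − Q) − ¼ ln(1 − 2Q).
1 − 2P − Q = 0.453, giving −½ ln(0.453) = 0.395932.
1 − 2Q = 0.838, giving −¼ ln(0.838) = 0.044184.
d = 0.395932 + 0.044184 = 0.440116.
Under a molecular clock d = 2μt, so t = d/(2μ) = 0.440116 / (2 × 0.0064) = 34.38 Myr.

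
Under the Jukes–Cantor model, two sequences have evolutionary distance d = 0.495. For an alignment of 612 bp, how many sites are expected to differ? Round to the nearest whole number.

222

Invert JC69: p = (3/4)(1 − e^(−4d/3)) = 0.75 × (1 − e^(-0.66)) = 0.75 × (1 − 0.516851) = 0.362362.
Expected differing sites = pL ≈ 0.362362 × 612 = 221.765544 ≈ 222.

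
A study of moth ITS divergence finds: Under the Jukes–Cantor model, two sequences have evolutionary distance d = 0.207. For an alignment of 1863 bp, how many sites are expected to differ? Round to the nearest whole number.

337

Invert JC69: p = (3/4)(1 − e^(−4d/3)) = 0.75 × (1 − e^(-0.276)) = 0.75 × (1 − 0.758813) = 0.180890.
Expected differing sites = pL ≈ 0.180890 × 1863 = 336.99807 ≈ 337.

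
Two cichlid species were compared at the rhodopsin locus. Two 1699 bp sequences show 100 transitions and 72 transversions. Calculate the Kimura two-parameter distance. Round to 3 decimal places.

0.109

P = 100/1699 ≈ 0.058858 and Q = 72/1699 ≈ 0.042378.
Under the Kimura two-parameter model, d = −½ ln(1 − 2P − Q) − ¼ ln(1 − 2Q).
1 − 2P − Q = 0.839906, giving −½ ln(0.839906) = 0.087233.
1 − 2Q = 0.915244, giving −¼ ln(0.915244) = 0.022141.
d = 0.087233 + 0.022141 = 0.109374.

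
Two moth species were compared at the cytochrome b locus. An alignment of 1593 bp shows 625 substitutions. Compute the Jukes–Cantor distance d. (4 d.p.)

p = 625/1593 ≈ 0.392341.
d = −(3/4) ln(1 − 4p/3) = −0.75 ln(1 − 0.523121) = −0.75 ln(0.476879)
  = −0.75 × (-0.740492) = 0.555369 substitutions/site.

0.5554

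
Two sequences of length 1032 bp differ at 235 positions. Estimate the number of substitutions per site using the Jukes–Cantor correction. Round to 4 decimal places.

p = 235/1032 ≈ 0.227713.
d = −(3/4) ln(1 − 4p/3) = −0.75 ln(1 − 0.303617) = −0.75 ln(0.696383)
  = −0.75 × (-0.361855) = 0.271391 substitutions/site.

0.2714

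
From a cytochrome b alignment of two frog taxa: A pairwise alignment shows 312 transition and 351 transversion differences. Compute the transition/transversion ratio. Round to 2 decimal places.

R = 312/351 = 0.888888… ≈ 0.89 (to 2 d.p.).

0.89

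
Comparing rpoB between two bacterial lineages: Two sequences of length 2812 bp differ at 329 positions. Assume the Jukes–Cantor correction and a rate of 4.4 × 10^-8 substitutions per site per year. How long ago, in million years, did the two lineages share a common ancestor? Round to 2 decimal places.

1.45

p = 329/2812 ≈ 0.116999.
d = −(3/4) ln(1 − 4p/3) = −0.75 ln(1 − 0.155999) = −0.75 ln(0.844001)
  = −0.75 × (-0.169602) = 0.127202 substitutions/site.
Under a molecular clock d = 2μt, so t = d/(2μ) = 0.127202 / (2 × 4.4 × 10^-8) = 1.45 million years.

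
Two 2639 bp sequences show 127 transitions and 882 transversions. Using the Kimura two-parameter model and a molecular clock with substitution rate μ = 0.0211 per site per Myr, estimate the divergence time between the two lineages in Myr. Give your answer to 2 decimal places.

P = 127/2639 ≈ 0.048124 and Q = 882/2639 ≈ 0.334218.
Under the Kimura two-parameter model, d = −½ ln(1 − 2P − Q) − ¼ ln(1 − 2Q).
1 − 2P − Q = 0.569534, giving −½ ln(0.569534) = 0.281468.
1 − 2Q = 0.331564, giving −¼ ln(0.331564) = 0.275984.
d = 0.281468 + 0.275984 = 0.557452.
Under a molecular clock d = 2μt, so t = d/(2μ) = 0.557452 / (2 × 0.0211) = 13.21 Myr.

13.21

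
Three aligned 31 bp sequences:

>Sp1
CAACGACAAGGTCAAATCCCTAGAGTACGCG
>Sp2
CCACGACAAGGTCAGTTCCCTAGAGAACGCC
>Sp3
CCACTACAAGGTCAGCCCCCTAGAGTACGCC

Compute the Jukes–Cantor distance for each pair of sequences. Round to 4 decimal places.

Sp1–Sp2: 5/31 sites differ → p ≈ 0.16129, d = −0.75 ln(1 − 0.215053) = 0.181604 ≈ 0.1816.
Sp1–Sp3: 6/31 sites differ → p ≈ 0.193548, d = −0.75 ln(1 − 0.258064) = 0.223869 ≈ 0.2239.
Sp2–Sp3: 4/31 sites differ → p ≈ 0.129032, d = −0.75 ln(1 − 0.172043) = 0.141596 ≈ 0.1416.

d(Sp1,Sp2) = 0.1816, d(Sp1,Sp3) = 0.2239, d(Sp2,Sp3) = 0.1416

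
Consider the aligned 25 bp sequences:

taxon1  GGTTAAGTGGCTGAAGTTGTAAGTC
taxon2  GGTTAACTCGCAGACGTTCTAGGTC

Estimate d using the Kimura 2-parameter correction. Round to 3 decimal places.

Of 25 sites, 1 differences are transitions and 5 are transversions, so P = 1/25 = 0.04 and Q = 5/25 = 0.2.
Under the Kimura two-parameter model, d = −½ ln(1 − 2P − Q) − ¼ ln(1 − 2Q).
1 − 2P − Q = 0.72, giving −½ ln(0.72) = 0.164252.
1 − 2Q = 0.6, giving −¼ ln(0.6) = 0.127706.
d = 0.164252 + 0.127706 = 0.291958.

0.292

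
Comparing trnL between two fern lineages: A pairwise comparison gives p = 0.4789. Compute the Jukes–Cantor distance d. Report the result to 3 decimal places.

0.763

d = −(3/4) ln(1 − 4p/3) = −0.75 ln(1 − 0.638533) = −0.75 ln(0.361467)
  = −0.75 × (-1.017585) = 0.763189 substitutions/site.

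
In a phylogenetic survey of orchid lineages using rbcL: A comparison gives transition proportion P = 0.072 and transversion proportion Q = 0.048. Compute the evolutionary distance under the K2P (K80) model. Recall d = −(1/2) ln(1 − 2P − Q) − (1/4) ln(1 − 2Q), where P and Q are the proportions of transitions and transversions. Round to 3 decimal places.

0.132

Under the Kimura two-parameter model, d = −½ ln(1 − 2P − Q) − ¼ ln(1 − 2Q).
1 − 2P − Q = 0.808, giving −½ ln(0.808) = 0.106597.
1 − 2Q = 0.904, giving −¼ ln(0.904) = 0.025231.
d = 0.106597 + 0.025231 = 0.131828.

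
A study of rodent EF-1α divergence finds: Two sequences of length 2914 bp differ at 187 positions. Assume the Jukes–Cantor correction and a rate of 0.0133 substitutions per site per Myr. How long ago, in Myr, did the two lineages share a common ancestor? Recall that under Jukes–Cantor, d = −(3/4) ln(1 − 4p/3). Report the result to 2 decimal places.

p = 187/2914 ≈ 0.064173.
d = −(3/4) ln(1 − 4p/3) = −0.75 ln(1 − 0.085564) = −0.75 ln(0.914436)
  = −0.75 × (-0.089448) = 0.067086 substitutions/site.
Under a molecular clock d = 2μt, so t = d/(2μ) = 0.067086 / (2 × 0.0133) = 2.52 Myr.

2.52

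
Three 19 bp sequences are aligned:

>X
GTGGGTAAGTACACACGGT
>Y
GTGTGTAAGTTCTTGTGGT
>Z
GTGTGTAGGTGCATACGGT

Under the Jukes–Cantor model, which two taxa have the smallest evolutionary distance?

X and Z

X–Y: 6/19 differ, p = 0.316, d = 0.410.
X–Z: 4/19 differ, p = 0.211, d = 0.247.
Y–Z: 5/19 differ, p = 0.263, d = 0.324.
The smallest distance is between X and Z.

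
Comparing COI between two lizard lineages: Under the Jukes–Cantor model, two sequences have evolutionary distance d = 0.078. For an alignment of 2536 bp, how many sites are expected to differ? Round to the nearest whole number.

Invert JC69: p = (3/4)(1 − e^(−4d/3)) = 0.75 × (1 − e^(-0.104)) = 0.75 × (1 − 0.901225) = 0.074081.
Expected differing sites = pL ≈ 0.074081 × 2536 = 187.869416 ≈ 188.

188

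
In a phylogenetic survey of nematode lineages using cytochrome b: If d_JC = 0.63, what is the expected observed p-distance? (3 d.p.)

0.426

p = (3/4)(1 − e^(−4d/3)) = 0.75 × (1 − e^(-0.84)) = 0.75 × (1 − 0.431711) = 0.426217.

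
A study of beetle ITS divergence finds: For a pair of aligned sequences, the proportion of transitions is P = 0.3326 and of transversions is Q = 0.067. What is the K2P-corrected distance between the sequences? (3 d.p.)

0.695

Under the Kimura two-parameter model, d = −½ ln(1 − 2P − Q) − ¼ ln(1 − 2Q).
1 − 2P − Q = 0.2678, giving −½ ln(0.2678) = 0.658757.
1 − 2Q = 0.866, giving −¼ ln(0.866) = 0.035968.
d = 0.658757 + 0.035968 = 0.694725.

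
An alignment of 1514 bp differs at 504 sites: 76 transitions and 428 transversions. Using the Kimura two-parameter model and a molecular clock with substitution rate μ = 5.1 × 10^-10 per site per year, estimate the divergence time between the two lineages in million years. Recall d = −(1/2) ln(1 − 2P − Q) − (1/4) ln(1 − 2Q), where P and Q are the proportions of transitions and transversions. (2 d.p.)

441.02

P = 76/1514 ≈ 0.050198 and Q = 428/1514 ≈ 0.282695.
Under the Kimura two-parameter model, d = −½ ln(1 − 2P − Q) − ¼ ln(1 − 2Q).
1 − 2P − Q = 0.616909, giving −½ ln(0.616909) = 0.241517.
1 − 2Q = 0.43461, giving −¼ ln(0.43461) = 0.208327.
d = 0.241517 + 0.208327 = 0.449844.
Under a molecular clock d = 2μt, so t = d/(2μ) = 0.449844 / (2 × 5.1 × 10^-10) = 441.02 million years.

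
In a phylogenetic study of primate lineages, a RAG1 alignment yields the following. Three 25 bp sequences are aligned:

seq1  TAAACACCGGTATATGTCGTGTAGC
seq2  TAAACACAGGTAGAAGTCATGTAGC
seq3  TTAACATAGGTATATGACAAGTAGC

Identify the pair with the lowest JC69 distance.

seq1–seq2: 4/25 differ, p = 0.160, d = 0.180.
seq1–seq3: 6/25 differ, p = 0.240, d = 0.289.
seq2–seq3: 6/25 differ, p = 0.240, d = 0.289.
The smallest distance is between seq1 and seq2.

seq1 and seq2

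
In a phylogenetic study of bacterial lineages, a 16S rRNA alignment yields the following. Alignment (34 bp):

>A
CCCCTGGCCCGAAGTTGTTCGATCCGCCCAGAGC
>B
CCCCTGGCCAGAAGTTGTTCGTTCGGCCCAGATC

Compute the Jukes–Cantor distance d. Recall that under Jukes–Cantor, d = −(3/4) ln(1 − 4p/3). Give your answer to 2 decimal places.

The sequences differ at 4 of 34 sites (10, 22, 25, 33), so p = 4/34 ≈ 0.117647.
d = −(3/4) ln(1 − 4p/3) = −0.75 ln(1 − 0.156863) = −0.75 ln(0.843137)
  = −0.75 × (-0.170626) = 0.127970 substitutions/site.

0.13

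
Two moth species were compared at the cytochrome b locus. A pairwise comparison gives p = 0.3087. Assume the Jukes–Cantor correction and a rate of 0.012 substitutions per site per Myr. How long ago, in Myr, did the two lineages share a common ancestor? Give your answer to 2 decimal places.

16.57

d = −(3/4) ln(1 − 4p/3) = −0.75 ln(1 − 0.4116) = −0.75 ln(0.5884)
  = −0.75 × (-0.530348) = 0.397761 substitutions/site.
Under a molecular clock d = 2μt, so t = d/(2μ) = 0.397761 / (2 × 0.012) = 16.57 Myr.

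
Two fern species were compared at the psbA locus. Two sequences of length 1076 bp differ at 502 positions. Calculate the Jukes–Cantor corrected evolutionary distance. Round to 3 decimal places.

p = 502/1076 ≈ 0.466543.
d = −(3/4) ln(1 − 4p/3) = −0.75 ln(1 − 0.622057) = −0.75 ln(0.377943)
  = −0.75 × (-0.973012) = 0.729759 substitutions/site.

0.730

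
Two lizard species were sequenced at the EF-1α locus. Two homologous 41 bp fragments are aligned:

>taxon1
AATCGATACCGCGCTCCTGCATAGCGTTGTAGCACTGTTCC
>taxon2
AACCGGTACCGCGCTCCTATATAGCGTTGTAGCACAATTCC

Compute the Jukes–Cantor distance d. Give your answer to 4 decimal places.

The sequences differ at 6 of 41 sites (3, 6, 19, 20, 36, 37), so p = 6/41 ≈ 0.146341.
d = −(3/4) ln(1 − 4p/3) = −0.75 ln(1 − 0.195121) = −0.75 ln(0.804879)
  = −0.75 × (-0.217063) = 0.162797 substitutions/site.

0.1628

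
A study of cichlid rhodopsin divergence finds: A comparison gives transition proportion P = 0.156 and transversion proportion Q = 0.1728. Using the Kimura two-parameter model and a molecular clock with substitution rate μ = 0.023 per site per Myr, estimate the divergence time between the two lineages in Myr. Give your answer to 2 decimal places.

9.51

Under the Kimura two-parameter model, d = −½ ln(1 − 2P − Q) − ¼ ln(1 − 2Q).
1 − 2P − Q = 0.5152, giving −½ ln(0.5152) = 0.331600.
1 − 2Q = 0.6544, giving −¼ ln(0.6544) = 0.106009.
d = 0.331600 + 0.106009 = 0.437609.
Under a molecular clock d = 2μt, so t = d/(2μ) = 0.437609 / (2 × 0.023) = 9.51 Myr.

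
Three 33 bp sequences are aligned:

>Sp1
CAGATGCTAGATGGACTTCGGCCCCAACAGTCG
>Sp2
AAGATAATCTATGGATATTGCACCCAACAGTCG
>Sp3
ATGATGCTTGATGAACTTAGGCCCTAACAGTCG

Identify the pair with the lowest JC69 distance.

Sp1 and Sp3

Sp1–Sp2: 10/33 differ, p = 0.303, d = 0.388.
Sp1–Sp3: 6/33 differ, p = 0.182, d = 0.208.
Sp2–Sp3: 12/33 differ, p = 0.364, d = 0.497.
The smallest distance is between Sp1 and Sp3.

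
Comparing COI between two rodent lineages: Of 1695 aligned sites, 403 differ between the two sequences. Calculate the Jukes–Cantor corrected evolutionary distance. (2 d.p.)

0.29

p = 403/1695 ≈ 0.237758.
d = −(3/4) ln(1 − 4p/3) = −0.75 ln(1 − 0.317011) = −0.75 ln(0.682989)
  = −0.75 × (-0.381277) = 0.285958 substitutions/site.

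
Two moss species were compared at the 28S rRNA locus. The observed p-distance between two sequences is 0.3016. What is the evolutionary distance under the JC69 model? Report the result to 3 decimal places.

0.386

d = −(3/4) ln(1 − 4p/3) = −0.75 ln(1 − 0.402133) = −0.75 ln(0.597867)
  = −0.75 × (-0.514387) = 0.385790 substitutions/site.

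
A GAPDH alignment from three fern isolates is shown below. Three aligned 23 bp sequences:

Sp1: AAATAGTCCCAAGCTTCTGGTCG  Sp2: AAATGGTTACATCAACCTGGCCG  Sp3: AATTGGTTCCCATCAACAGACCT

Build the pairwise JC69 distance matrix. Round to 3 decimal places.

d(Sp1,Sp2) = 0.553, d(Sp1,Sp3) = 0.761, d(Sp2,Sp3) = 0.650

Sp1–Sp2: 9/23 sites differ → p ≈ 0.391304, d = −0.75 ln(1 − 0.521739) = 0.553199 ≈ 0.553.
Sp1–Sp3: 11/23 sites differ → p ≈ 0.478261, d = −0.75 ln(1 − 0.637681) = 0.761423 ≈ 0.761.
Sp2–Sp3: 10/23 sites differ → p ≈ 0.434783, d = −0.75 ln(1 − 0.579711) = 0.650110 ≈ 0.650.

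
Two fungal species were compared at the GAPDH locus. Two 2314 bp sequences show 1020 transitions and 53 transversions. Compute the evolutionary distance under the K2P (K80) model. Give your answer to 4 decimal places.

1.1860

P = 1020/2314 ≈ 0.440795 and Q = 53/2314 ≈ 0.022904.
Under the Kimura two-parameter model, d = −½ ln(1 − 2P − Q) − ¼ ln(1 − 2Q).
1 − 2P − Q = 0.095506, giving −½ ln(0.095506) = 1.174283.
1 − 2Q = 0.954192, giving −¼ ln(0.954192) = 0.011723.
d = 1.174283 + 0.011723 = 1.186006.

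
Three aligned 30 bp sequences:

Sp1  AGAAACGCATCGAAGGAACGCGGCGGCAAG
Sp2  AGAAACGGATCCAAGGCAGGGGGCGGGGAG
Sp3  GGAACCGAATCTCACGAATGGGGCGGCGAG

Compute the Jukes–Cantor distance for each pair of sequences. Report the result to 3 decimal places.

Sp1–Sp2: 7/30 sites differ → p ≈ 0.233333, d = −0.75 ln(1 − 0.311111) = 0.279506 ≈ 0.280.
Sp1–Sp3: 9/30 sites differ → p = 0.3, d = −0.75 ln(1 − 0.4) = 0.383119 ≈ 0.383.
Sp2–Sp3: 9/30 sites differ → p = 0.3, d = −0.75 ln(1 − 0.4) = 0.383119 ≈ 0.383.

d(Sp1,Sp2) = 0.280, d(Sp1,Sp3) = 0.383, d(Sp2,Sp3) = 0.383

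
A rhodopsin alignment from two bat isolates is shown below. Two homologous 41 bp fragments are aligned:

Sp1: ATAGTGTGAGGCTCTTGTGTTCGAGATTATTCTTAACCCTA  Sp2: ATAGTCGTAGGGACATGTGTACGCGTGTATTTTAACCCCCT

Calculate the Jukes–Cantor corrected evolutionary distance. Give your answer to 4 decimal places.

0.5018

The sequences differ at 15 of 41 sites, so p = 15/41 ≈ 0.365854.
d = −(3/4) ln(1 − 4p/3) = −0.75 ln(1 − 0.487805) = −0.75 ln(0.512195)
  = −0.75 × (-0.669050) = 0.501788 substitutions/site.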